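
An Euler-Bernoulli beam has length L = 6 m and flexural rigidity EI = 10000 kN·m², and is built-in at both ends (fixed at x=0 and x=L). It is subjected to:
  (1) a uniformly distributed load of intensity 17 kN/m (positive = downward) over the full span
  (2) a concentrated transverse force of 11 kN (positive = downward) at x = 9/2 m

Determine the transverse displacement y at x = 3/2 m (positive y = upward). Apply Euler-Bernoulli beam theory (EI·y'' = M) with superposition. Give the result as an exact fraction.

y(3/2) = -17811/5120000 m

Load 1 — uniform load w=17 kN/m over full span:
  y_1 = -wx²(L-x)²/(24EI) = -17·(3/2)²·(6-(3/2))²/(24·10000) = -4131/1280000 m
Load 2 — point force P=11 kN at a=9/2 m (b=L-a=3/2):
  y_2 = -Pb²x²(3aL-(3a+b)x)/(6L³EI)  [x≤a] = -11·(3/2)²·(3/2)²·(3·(9/2)·6-(3·(9/2)+(3/2))·(3/2))/(6·6³·10000) = -1287/5120000 m
Superposition: y = Σ y_i = -17811/5120000 m ≈ -0.003479 m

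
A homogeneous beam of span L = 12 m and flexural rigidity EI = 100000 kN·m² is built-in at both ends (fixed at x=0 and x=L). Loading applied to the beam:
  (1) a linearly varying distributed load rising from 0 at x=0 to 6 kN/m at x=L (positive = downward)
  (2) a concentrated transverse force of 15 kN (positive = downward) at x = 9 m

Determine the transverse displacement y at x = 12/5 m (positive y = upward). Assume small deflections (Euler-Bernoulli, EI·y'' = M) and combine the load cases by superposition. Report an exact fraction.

Load 1 — triangular load w₀=6 kN/m (0→w₀ over full span):
  y_1 = -w₀x²(L-x)²(x+2L)/(120LEI) = -6·(12/5)²·(12-(12/5))²·((12/5)+2·12)/(120·12·100000) = -28512/48828125 m
Load 2 — point force P=15 kN at a=9 m (b=L-a=3):
  y_2 = -Pb²x²(3aL-(3a+b)x)/(6L³EI)  [x≤a] = -15·3²·(12/5)²·(3·9·12-(3·9+3)·(12/5))/(6·12³·100000) = -189/1000000 m
Superposition: y = Σ y_i = -2415393/3125000000 m ≈ -0.000773 m

y(12/5) = -2415393/3125000000 m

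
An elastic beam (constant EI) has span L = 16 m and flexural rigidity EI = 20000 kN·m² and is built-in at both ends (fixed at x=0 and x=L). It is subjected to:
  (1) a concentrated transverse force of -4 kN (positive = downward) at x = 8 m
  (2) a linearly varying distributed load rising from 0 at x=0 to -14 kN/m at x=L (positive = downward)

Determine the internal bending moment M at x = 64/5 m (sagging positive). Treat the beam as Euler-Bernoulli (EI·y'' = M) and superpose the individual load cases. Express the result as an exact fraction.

Load 1 — point force P=-4 kN at a=8 m (b=L-a=8):
  M_1 = Pa²(a+3b)(L-x)/L³ - Pa²b/L²  [x>a] = (-4)·8²·(8+3·8)·(16-(64/5))/16³ - (-4)·8²·8/16² = 8/5 kN·m
Load 2 — triangular load w₀=-14 kN/m (0→w₀ over full span):
  M_2 = 3w₀Lx/20 - w₀L²/30 - w₀x³/(6L) = 3·(-14)·16·(64/5)/20 - (-14)·16²/30 - (-14)·(64/5)³/(6·16) = -1792/375 kN·m
Superposition: M = Σ M_i = -1192/375 kN·m ≈ -3.178667 kN·m

M(64/5) = -1192/375 kN·m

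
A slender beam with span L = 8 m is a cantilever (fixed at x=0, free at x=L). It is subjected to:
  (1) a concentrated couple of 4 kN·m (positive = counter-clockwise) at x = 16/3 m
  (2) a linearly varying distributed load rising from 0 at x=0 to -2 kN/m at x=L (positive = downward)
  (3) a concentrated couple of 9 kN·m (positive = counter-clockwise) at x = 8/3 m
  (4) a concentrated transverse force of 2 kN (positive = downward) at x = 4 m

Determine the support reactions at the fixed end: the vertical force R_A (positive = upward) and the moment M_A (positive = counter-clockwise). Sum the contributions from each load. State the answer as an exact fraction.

Load 1 — applied couple M₀=4 kN·m at a=16/3 m (b=L-a=8/3):
  R_A = 0 kN
  M_A = -M₀ = -4 kN·m
Load 2 — triangular load w₀=-2 kN/m (0→w₀ over full span):
  R_A = w₀L/2 = (-2)·8/2 = -8 kN
  M_A = w₀L²/3 = (-2)·8²/3 = -128/3 kN·m
Load 3 — applied couple M₀=9 kN·m at a=8/3 m (b=L-a=16/3):
  R_A = 0 kN
  M_A = -M₀ = -9 kN·m
Load 4 — point force P=2 kN at a=4 m (b=L-a=4):
  R_A = P = 2 kN
  M_A = Pa = 2·4 = 8 kN·m
Superposition: R_A = -6 kN, M_A = -143/3 kN·m

R_A = -6 kN, M_A = -143/3 kN·m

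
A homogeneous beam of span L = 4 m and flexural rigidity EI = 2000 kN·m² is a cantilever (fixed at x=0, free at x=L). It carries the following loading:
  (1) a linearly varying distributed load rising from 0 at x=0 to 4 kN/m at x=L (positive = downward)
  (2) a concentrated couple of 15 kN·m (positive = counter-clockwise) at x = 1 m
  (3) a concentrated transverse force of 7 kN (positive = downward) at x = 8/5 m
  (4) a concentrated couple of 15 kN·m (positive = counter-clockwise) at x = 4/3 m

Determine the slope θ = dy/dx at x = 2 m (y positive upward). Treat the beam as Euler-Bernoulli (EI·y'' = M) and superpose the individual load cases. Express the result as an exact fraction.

Load 1 — triangular load w₀=4 kN/m (0→w₀ over full span):
  θ_1 = (w₀Lx²/4-w₀L²x/3-w₀x⁴/(24L))/EI = (4·4·2²/4-4·4²·2/3-4·2⁴/(24·4))/2000 = -41/3000 rad
Load 2 — applied couple M₀=15 kN·m at a=1 m (b=L-a=3):
  θ_2 = M₀a/EI  [x>a] = 15·1/2000 = 3/400 rad
Load 3 — point force P=7 kN at a=8/5 m (b=L-a=12/5):
  θ_3 = -Pa²/(2EI)  [x>a] = -7·(8/5)²/(2·2000) = -14/3125 rad
Load 4 — applied couple M₀=15 kN·m at a=4/3 m (b=L-a=8/3):
  θ_4 = M₀a/EI  [x>a] = 15·(4/3)/2000 = 1/100 rad
Superposition: θ = Σ θ_i = -97/150000 rad ≈ -0.000647 rad

θ(2) = -97/150000 rad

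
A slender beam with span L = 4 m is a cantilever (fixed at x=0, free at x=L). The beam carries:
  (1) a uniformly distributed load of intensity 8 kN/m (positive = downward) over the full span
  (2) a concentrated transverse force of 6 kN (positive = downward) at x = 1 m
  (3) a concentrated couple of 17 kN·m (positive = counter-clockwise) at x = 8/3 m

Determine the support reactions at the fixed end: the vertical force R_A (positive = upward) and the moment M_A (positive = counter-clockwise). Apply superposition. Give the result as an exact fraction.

Load 1 — uniform load w=8 kN/m over full span:
  R_A = wL = 8·4 = 32 kN
  M_A = wL²/2 = 8·4²/2 = 64 kN·m
Load 2 — point force P=6 kN at a=1 m (b=L-a=3):
  R_A = P = 6 kN
  M_A = Pa = 6·1 = 6 kN·m
Load 3 — applied couple M₀=17 kN·m at a=8/3 m (b=L-a=4/3):
  R_A = 0 kN
  M_A = -M₀ = -17 kN·m
Superposition: R_A = 38 kN, M_A = 53 kN·m

R_A = 38 kN, M_A = 53 kN·m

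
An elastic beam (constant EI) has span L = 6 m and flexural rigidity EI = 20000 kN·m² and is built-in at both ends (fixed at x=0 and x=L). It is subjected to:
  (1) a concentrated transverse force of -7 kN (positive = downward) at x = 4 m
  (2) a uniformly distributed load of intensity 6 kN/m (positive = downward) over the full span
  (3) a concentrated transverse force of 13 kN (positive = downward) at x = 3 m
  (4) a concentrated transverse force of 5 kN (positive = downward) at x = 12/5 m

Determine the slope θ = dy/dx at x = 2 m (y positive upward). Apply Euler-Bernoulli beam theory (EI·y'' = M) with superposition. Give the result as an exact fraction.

Load 1 — point force P=-7 kN at a=4 m (b=L-a=2):
  θ_1 = -Pb²x(2aL-(3a+b)x)/(2L³EI)  [x≤a] = -(-7)·2²·2·(2·4·6-(3·4+2)·2)/(2·6³·20000) = 7/54000 rad
Load 2 — uniform load w=6 kN/m over full span:
  θ_2 = -wx(L-x)(L-2x)/(12EI) = -6·2·(6-2)·(6-2·2)/(12·20000) = -1/2500 rad
Load 3 — point force P=13 kN at a=3 m (b=L-a=3):
  θ_3 = -Pb²x(2aL-(3a+b)x)/(2L³EI)  [x≤a] = -13·3²·2·(2·3·6-(3·3+3)·2)/(2·6³·20000) = -13/40000 rad
Load 4 — point force P=5 kN at a=12/5 m (b=L-a=18/5):
  θ_4 = -Pb²x(2aL-(3a+b)x)/(2L³EI)  [x≤a] = -5·(18/5)²·2·(2·(12/5)·6-(3·(12/5)+(18/5))·2)/(2·6³·20000) = -27/250000 rad
Superposition: θ = Σ θ_i = -18991/27000000 rad ≈ -0.000703 rad

θ(2) = -18991/27000000 rad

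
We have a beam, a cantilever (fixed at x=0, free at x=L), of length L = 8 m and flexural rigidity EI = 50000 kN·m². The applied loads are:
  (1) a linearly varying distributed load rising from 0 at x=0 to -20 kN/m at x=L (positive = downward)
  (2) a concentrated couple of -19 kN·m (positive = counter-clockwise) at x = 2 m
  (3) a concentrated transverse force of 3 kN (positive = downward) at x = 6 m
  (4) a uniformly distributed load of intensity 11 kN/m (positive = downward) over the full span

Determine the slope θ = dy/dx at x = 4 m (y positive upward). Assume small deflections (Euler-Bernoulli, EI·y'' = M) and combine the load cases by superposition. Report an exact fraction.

θ(4) = 93/25000 rad

Load 1 — triangular load w₀=-20 kN/m (0→w₀ over full span):
  θ_1 = (w₀Lx²/4-w₀L²x/3-w₀x⁴/(24L))/EI = ((-20)·8·4²/4-(-20)·8²·4/3-(-20)·4⁴/(24·8))/50000 = 41/1875 rad
Load 2 — applied couple M₀=-19 kN·m at a=2 m (b=L-a=6):
  θ_2 = M₀a/EI  [x>a] = (-19)·2/50000 = -19/25000 rad
Load 3 — point force P=3 kN at a=6 m (b=L-a=2):
  θ_3 = -Px(2a-x)/(2EI)  [x≤a] = -3·4·(2·6-4)/(2·50000) = -3/3125 rad
Load 4 — uniform load w=11 kN/m over full span:
  θ_4 = -wx(x²-3Lx+3L²)/(6EI) = -11·4·(4²-3·8·4+3·8²)/(6·50000) = -154/9375 rad
Superposition: θ = Σ θ_i = 93/25000 rad ≈ 0.003720 rad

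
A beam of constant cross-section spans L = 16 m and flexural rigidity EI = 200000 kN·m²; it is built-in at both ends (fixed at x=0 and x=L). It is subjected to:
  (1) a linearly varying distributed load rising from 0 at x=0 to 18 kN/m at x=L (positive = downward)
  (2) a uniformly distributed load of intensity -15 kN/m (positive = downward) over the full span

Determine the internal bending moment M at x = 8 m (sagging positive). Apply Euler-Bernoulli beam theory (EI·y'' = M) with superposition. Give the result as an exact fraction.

Load 1 — triangular load w₀=18 kN/m (0→w₀ over full span):
  M_1 = 3w₀Lx/20 - w₀L²/30 - w₀x³/(6L) = 3·18·16·8/20 - 18·16²/30 - 18·8³/(6·16) = 96 kN·m
Load 2 — uniform load w=-15 kN/m over full span:
  M_2 = wLx/2 - wL²/12 - wx²/2 = (-15)·16·8/2 - (-15)·16²/12 - (-15)·8²/2 = -160 kN·m
Superposition: M = Σ M_i = -64 kN·m ≈ -64.000000 kN·m

M(8) = -64 kN·m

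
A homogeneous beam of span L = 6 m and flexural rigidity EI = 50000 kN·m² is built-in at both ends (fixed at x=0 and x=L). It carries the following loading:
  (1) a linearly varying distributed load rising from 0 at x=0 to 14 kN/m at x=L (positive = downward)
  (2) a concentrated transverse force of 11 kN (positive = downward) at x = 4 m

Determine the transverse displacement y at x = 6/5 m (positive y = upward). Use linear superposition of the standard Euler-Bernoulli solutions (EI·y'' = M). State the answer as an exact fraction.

Load 1 — triangular load w₀=14 kN/m (0→w₀ over full span):
  y_1 = -w₀x²(L-x)²(x+2L)/(120LEI) = -14·(6/5)²·(6-(6/5))²·((6/5)+2·6)/(120·6·50000) = -8316/48828125 m
Load 2 — point force P=11 kN at a=4 m (b=L-a=2):
  y_2 = -Pb²x²(3aL-(3a+b)x)/(6L³EI)  [x≤a] = -11·2²·(6/5)²·(3·4·6-(3·4+2)·(6/5))/(6·6³·50000) = -253/4687500 m
Superposition: y = Σ y_i = -131417/585937500 m ≈ -0.000224 m

y(6/5) = -131417/585937500 m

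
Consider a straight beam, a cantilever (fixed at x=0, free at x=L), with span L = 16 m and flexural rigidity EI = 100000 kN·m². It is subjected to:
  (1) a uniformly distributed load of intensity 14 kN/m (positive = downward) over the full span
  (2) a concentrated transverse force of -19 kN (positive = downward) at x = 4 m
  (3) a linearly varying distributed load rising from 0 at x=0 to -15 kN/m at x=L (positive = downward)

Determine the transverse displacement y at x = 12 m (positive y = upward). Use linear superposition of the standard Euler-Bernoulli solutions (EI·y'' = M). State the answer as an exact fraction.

y(12) = -5791/37500 m

Load 1 — uniform load w=14 kN/m over full span:
  y_1 = -wx²(x²-4Lx+6L²)/(24EI) = -14·12²·(12²-4·16·12+6·16²)/(24·100000) = -2394/3125 m
Load 2 — point force P=-19 kN at a=4 m (b=L-a=12):
  y_2 = -Pa²(3x-a)/(6EI)  [x>a] = -(-19)·4²·(3·12-4)/(6·100000) = 152/9375 m
Load 3 — triangular load w₀=-15 kN/m (0→w₀ over full span):
  y_3 = (w₀Lx³/12-w₀L²x²/6-w₀x⁵/(120L))/EI = ((-15)·16·12³/12-(-15)·16²·12²/6-(-15)·12⁵/(120·16))/100000 = 7443/12500 m
Superposition: y = Σ y_i = -5791/37500 m ≈ -0.154427 m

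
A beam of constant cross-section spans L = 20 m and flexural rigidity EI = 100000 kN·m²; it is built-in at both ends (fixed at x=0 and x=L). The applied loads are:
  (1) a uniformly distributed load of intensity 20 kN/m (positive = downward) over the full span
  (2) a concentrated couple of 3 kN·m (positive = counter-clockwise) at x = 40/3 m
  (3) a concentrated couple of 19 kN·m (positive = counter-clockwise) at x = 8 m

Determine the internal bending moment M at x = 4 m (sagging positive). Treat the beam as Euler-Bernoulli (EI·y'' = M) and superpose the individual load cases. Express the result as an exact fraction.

Load 1 — uniform load w=20 kN/m over full span:
  M_1 = wLx/2 - wL²/12 - wx²/2 = 20·20·4/2 - 20·20²/12 - 20·4²/2 = -80/3 kN·m
Load 2 — applied couple M₀=3 kN·m at a=40/3 m (b=L-a=20/3):
  M_2 = R_Ax - M_A  [x≤a] with R_A=1/5, M_A=1 = (1/5)·4 - 1 = -1/5 kN·m
Load 3 — applied couple M₀=19 kN·m at a=8 m (b=L-a=12):
  M_3 = R_Ax - M_A  [x≤a] with R_A=171/125, M_A=57/25 = (171/125)·4 - (57/25) = 399/125 kN·m
Superposition: M = Σ M_i = -8878/375 kN·m ≈ -23.674667 kN·m

M(4) = -8878/375 kN·m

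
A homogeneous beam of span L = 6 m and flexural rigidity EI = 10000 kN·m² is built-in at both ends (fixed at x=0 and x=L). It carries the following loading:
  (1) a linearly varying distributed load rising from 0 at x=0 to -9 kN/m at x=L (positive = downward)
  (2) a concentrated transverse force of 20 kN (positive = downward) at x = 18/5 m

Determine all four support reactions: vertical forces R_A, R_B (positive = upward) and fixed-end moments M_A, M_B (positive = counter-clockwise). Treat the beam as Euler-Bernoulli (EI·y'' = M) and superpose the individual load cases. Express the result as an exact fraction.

Load 1 — triangular load w₀=-9 kN/m (0→w₀ over full span):
  R_A = 3w₀L/20 = 3·(-9)·6/20 = -81/10 kN
  M_A = w₀L²/30 = (-9)·6²/30 = -54/5 kN·m
  R_B = 7w₀L/20 = 7·(-9)·6/20 = -189/10 kN
  M_B = -w₀L²/20 = -(-9)·6²/20 = 81/5 kN·m
Load 2 — point force P=20 kN at a=18/5 m (b=L-a=12/5):
  R_A = Pb²(3a+b)/L³ = 20·(12/5)²·(3·(18/5)+(12/5))/6³ = 176/25 kN
  M_A = Pab²/L² = 20·(18/5)·(12/5)²/6² = 288/25 kN·m
  R_B = Pa²(a+3b)/L³ = 20·(18/5)²·((18/5)+3·(12/5))/6³ = 324/25 kN
  M_B = -Pa²b/L² = -20·(18/5)²·(12/5)/6² = -432/25 kN·m
Superposition: R_A = -53/50 kN, M_A = 18/25 kN·m, R_B = -297/50 kN, M_B = -27/25 kN·m

R_A = -53/50 kN, M_A = 18/25 kN·m, R_B = -297/50 kN, M_B = -27/25 kN·m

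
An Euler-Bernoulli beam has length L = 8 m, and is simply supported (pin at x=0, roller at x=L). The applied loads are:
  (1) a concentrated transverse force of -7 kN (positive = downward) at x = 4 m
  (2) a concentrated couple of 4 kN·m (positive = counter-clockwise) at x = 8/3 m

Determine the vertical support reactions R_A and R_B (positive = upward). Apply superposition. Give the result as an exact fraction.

R_A = -3 kN, R_B = -4 kN

Load 1 — point force P=-7 kN at a=4 m (b=L-a=4):
  R_A = Pb/L = (-7)·4/8 = -7/2 kN
  R_B = Pa/L = (-7)·4/8 = -7/2 kN
Load 2 — applied couple M₀=4 kN·m at a=8/3 m (b=L-a=16/3):
  R_A = M₀/L = 4/8 = 1/2 kN
  R_B = -M₀/L = -4/8 = -1/2 kN
Superposition: R_A = -3 kN, R_B = -4 kN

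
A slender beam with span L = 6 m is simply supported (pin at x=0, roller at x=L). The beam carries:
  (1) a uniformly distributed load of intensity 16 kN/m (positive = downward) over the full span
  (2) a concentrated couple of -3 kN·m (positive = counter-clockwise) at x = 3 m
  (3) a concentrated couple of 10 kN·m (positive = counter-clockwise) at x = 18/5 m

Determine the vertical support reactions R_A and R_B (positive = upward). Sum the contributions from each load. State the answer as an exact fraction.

R_A = 295/6 kN, R_B = 281/6 kN

Load 1 — uniform load w=16 kN/m over full span:
  R_A = wL/2 = 16·6/2 = 48 kN
  R_B = wL/2 = 16·6/2 = 48 kN
Load 2 — applied couple M₀=-3 kN·m at a=3 m (b=L-a=3):
  R_A = M₀/L = (-3)/6 = -1/2 kN
  R_B = -M₀/L = -(-3)/6 = 1/2 kN
Load 3 — applied couple M₀=10 kN·m at a=18/5 m (b=L-a=12/5):
  R_A = M₀/L = 10/6 = 5/3 kN
  R_B = -M₀/L = -10/6 = -5/3 kN
Superposition: R_A = 295/6 kN, R_B = 281/6 kN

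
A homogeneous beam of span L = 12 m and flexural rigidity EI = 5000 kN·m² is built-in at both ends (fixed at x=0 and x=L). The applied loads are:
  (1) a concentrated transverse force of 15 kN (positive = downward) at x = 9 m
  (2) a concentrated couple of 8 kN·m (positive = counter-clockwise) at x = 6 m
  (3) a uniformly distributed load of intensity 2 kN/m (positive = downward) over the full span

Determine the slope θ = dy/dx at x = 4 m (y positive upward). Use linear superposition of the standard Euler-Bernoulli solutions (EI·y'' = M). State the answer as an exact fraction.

Load 1 — point force P=15 kN at a=9 m (b=L-a=3):
  θ_1 = -Pb²x(2aL-(3a+b)x)/(2L³EI)  [x≤a] = -15·3²·4·(2·9·12-(3·9+3)·4)/(2·12³·5000) = -3/1000 rad
Load 2 — applied couple M₀=8 kN·m at a=6 m (b=L-a=6):
  θ_2 = (R_Ax²/2 - M_Ax)/EI  [x≤a] with R_A=1, M_A=2 = (1·4²/2 - 2·4)/5000 = 0 rad
Load 3 — uniform load w=2 kN/m over full span:
  θ_3 = -wx(L-x)(L-2x)/(12EI) = -2·4·(12-4)·(12-2·4)/(12·5000) = -8/1875 rad
Superposition: θ = Σ θ_i = -109/15000 rad ≈ -0.007267 rad

θ(4) = -109/15000 rad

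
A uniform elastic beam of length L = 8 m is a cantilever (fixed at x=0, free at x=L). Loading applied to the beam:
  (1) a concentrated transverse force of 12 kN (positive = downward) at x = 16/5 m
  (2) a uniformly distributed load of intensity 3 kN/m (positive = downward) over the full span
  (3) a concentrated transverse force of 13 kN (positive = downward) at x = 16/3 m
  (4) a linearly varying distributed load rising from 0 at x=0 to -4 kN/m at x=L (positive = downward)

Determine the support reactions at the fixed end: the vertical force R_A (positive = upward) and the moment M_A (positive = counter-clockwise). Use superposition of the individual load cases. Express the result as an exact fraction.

R_A = 33 kN, M_A = 592/5 kN·m

Load 1 — point force P=12 kN at a=16/5 m (b=L-a=24/5):
  R_A = P = 12 kN
  M_A = Pa = 12·(16/5) = 192/5 kN·m
Load 2 — uniform load w=3 kN/m over full span:
  R_A = wL = 3·8 = 24 kN
  M_A = wL²/2 = 3·8²/2 = 96 kN·m
Load 3 — point force P=13 kN at a=16/3 m (b=L-a=8/3):
  R_A = P = 13 kN
  M_A = Pa = 13·(16/3) = 208/3 kN·m
Load 4 — triangular load w₀=-4 kN/m (0→w₀ over full span):
  R_A = w₀L/2 = (-4)·8/2 = -16 kN
  M_A = w₀L²/3 = (-4)·8²/3 = -256/3 kN·m
Superposition: R_A = 33 kN, M_A = 592/5 kN·m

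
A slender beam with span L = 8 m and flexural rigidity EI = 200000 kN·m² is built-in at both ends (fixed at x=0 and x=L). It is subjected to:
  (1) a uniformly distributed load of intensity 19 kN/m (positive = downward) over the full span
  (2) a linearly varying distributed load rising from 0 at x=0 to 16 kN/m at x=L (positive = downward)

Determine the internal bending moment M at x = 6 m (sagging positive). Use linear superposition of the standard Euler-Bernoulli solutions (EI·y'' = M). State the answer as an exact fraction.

Load 1 — uniform load w=19 kN/m over full span:
  M_1 = wLx/2 - wL²/12 - wx²/2 = 19·8·6/2 - 19·8²/12 - 19·6²/2 = 38/3 kN·m
Load 2 — triangular load w₀=16 kN/m (0→w₀ over full span):
  M_2 = 3w₀Lx/20 - w₀L²/30 - w₀x³/(6L) = 3·16·8·6/20 - 16·8²/30 - 16·6³/(6·8) = 136/15 kN·m
Superposition: M = Σ M_i = 326/15 kN·m ≈ 21.733333 kN·m

M(6) = 326/15 kN·m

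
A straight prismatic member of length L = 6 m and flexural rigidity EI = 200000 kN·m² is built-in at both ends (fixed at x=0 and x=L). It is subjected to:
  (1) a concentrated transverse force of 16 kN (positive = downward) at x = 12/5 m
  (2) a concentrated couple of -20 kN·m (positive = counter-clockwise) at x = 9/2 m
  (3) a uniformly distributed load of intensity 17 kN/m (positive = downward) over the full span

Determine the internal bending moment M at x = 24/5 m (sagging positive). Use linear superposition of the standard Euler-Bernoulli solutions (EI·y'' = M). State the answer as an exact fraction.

M(24/5) = 9381/2500 kN·m

Load 1 — point force P=16 kN at a=12/5 m (b=L-a=18/5):
  M_1 = Pa²(a+3b)(L-x)/L³ - Pa²b/L²  [x>a] = 16·(12/5)²·((12/5)+3·(18/5))·(6-(24/5))/6³ - 16·(12/5)²·(18/5)/6² = -1536/625 kN·m
Load 2 — applied couple M₀=-20 kN·m at a=9/2 m (b=L-a=3/2):
  M_2 = R_Ax - M_A - M₀  [x>a] with R_A=-15/4, M_A=-25/4 = (-15/4)·(24/5) - (-25/4) - (-20) = 33/4 kN·m
Load 3 — uniform load w=17 kN/m over full span:
  M_3 = wLx/2 - wL²/12 - wx²/2 = 17·6·(24/5)/2 - 17·6²/12 - 17·(24/5)²/2 = -51/25 kN·m
Superposition: M = Σ M_i = 9381/2500 kN·m ≈ 3.752400 kN·m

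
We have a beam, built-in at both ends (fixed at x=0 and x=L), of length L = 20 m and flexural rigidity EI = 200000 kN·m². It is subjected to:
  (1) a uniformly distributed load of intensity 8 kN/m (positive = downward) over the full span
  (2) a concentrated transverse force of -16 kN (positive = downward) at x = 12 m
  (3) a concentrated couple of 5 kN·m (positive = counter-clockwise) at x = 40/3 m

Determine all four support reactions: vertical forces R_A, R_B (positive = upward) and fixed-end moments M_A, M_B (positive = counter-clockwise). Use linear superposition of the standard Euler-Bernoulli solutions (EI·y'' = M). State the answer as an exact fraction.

Load 1 — uniform load w=8 kN/m over full span:
  R_A = wL/2 = 8·20/2 = 80 kN
  M_A = wL²/12 = 8·20²/12 = 800/3 kN·m
  R_B = wL/2 = 8·20/2 = 80 kN
  M_B = -wL²/12 = -8·20²/12 = -800/3 kN·m
Load 2 — point force P=-16 kN at a=12 m (b=L-a=8):
  R_A = Pb²(3a+b)/L³ = (-16)·8²·(3·12+8)/20³ = -704/125 kN
  M_A = Pab²/L² = (-16)·12·8²/20² = -768/25 kN·m
  R_B = Pa²(a+3b)/L³ = (-16)·12²·(12+3·8)/20³ = -1296/125 kN
  M_B = -Pa²b/L² = -(-16)·12²·8/20² = 1152/25 kN·m
Load 3 — applied couple M₀=5 kN·m at a=40/3 m (b=L-a=20/3):
  R_A = 6M₀ab/L³ = 6·5·(40/3)·(20/3)/20³ = 1/3 kN
  M_A = M₀b(2a-b)/L² = 5·(20/3)·(2·(40/3)-(20/3))/20² = 5/3 kN·m
  R_B = -6M₀ab/L³ = -6·5·(40/3)·(20/3)/20³ = -1/3 kN
  M_B = M₀a(2b-a)/L² = 5·(40/3)·(2·(20/3)-(40/3))/20² = 0 kN·m
Superposition: R_A = 28013/375 kN, M_A = 17821/75 kN·m, R_B = 25987/375 kN, M_B = -16544/75 kN·m

R_A = 28013/375 kN, M_A = 17821/75 kN·m, R_B = 25987/375 kN, M_B = -16544/75 kN·m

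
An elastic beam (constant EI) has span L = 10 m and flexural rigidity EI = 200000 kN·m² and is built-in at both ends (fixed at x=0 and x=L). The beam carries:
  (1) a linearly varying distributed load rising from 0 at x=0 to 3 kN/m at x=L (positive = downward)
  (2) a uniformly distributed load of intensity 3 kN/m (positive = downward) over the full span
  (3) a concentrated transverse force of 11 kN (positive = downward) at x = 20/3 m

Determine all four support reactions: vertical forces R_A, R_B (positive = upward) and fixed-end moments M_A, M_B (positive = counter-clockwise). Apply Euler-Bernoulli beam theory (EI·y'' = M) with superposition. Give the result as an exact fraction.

R_A = 1207/54 kN, M_A = 1165/27 kN·m, R_B = 1817/54 kN, M_B = -1520/27 kN·m

Load 1 — triangular load w₀=3 kN/m (0→w₀ over full span):
  R_A = 3w₀L/20 = 3·3·10/20 = 9/2 kN
  M_A = w₀L²/30 = 3·10²/30 = 10 kN·m
  R_B = 7w₀L/20 = 7·3·10/20 = 21/2 kN
  M_B = -w₀L²/20 = -3·10²/20 = -15 kN·m
Load 2 — uniform load w=3 kN/m over full span:
  R_A = wL/2 = 3·10/2 = 15 kN
  M_A = wL²/12 = 3·10²/12 = 25 kN·m
  R_B = wL/2 = 3·10/2 = 15 kN
  M_B = -wL²/12 = -3·10²/12 = -25 kN·m
Load 3 — point force P=11 kN at a=20/3 m (b=L-a=10/3):
  R_A = Pb²(3a+b)/L³ = 11·(10/3)²·(3·(20/3)+(10/3))/10³ = 77/27 kN
  M_A = Pab²/L² = 11·(20/3)·(10/3)²/10² = 220/27 kN·m
  R_B = Pa²(a+3b)/L³ = 11·(20/3)²·((20/3)+3·(10/3))/10³ = 220/27 kN
  M_B = -Pa²b/L² = -11·(20/3)²·(10/3)/10² = -440/27 kN·m
Superposition: R_A = 1207/54 kN, M_A = 1165/27 kN·m, R_B = 1817/54 kN, M_B = -1520/27 kN·m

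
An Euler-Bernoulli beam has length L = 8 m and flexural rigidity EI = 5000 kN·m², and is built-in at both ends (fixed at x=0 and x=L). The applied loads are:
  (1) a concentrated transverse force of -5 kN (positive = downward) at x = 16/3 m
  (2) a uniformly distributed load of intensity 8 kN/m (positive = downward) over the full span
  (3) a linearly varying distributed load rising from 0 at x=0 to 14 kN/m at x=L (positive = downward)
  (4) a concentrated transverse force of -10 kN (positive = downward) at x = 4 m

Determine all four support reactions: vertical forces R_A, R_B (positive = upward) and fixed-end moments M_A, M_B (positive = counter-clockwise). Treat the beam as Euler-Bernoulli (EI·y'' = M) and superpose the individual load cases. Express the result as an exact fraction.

Load 1 — point force P=-5 kN at a=16/3 m (b=L-a=8/3):
  R_A = Pb²(3a+b)/L³ = (-5)·(8/3)²·(3·(16/3)+(8/3))/8³ = -35/27 kN
  M_A = Pab²/L² = (-5)·(16/3)·(8/3)²/8² = -80/27 kN·m
  R_B = Pa²(a+3b)/L³ = (-5)·(16/3)²·((16/3)+3·(8/3))/8³ = -100/27 kN
  M_B = -Pa²b/L² = -(-5)·(16/3)²·(8/3)/8² = 160/27 kN·m
Load 2 — uniform load w=8 kN/m over full span:
  R_A = wL/2 = 8·8/2 = 32 kN
  M_A = wL²/12 = 8·8²/12 = 128/3 kN·m
  R_B = wL/2 = 8·8/2 = 32 kN
  M_B = -wL²/12 = -8·8²/12 = -128/3 kN·m
Load 3 — triangular load w₀=14 kN/m (0→w₀ over full span):
  R_A = 3w₀L/20 = 3·14·8/20 = 84/5 kN
  M_A = w₀L²/30 = 14·8²/30 = 448/15 kN·m
  R_B = 7w₀L/20 = 7·14·8/20 = 196/5 kN
  M_B = -w₀L²/20 = -14·8²/20 = -224/5 kN·m
Load 4 — point force P=-10 kN at a=4 m (b=L-a=4):
  R_A = Pb²(3a+b)/L³ = (-10)·4²·(3·4+4)/8³ = -5 kN
  M_A = Pab²/L² = (-10)·4·4²/8² = -10 kN·m
  R_B = Pa²(a+3b)/L³ = (-10)·4²·(4+3·4)/8³ = -5 kN
  M_B = -Pa²b/L² = -(-10)·4²·4/8² = 10 kN·m
Superposition: R_A = 5738/135 kN, M_A = 8042/135 kN·m, R_B = 8437/135 kN, M_B = -9658/135 kN·m

R_A = 5738/135 kN, M_A = 8042/135 kN·m, R_B = 8437/135 kN, M_B = -9658/135 kN·m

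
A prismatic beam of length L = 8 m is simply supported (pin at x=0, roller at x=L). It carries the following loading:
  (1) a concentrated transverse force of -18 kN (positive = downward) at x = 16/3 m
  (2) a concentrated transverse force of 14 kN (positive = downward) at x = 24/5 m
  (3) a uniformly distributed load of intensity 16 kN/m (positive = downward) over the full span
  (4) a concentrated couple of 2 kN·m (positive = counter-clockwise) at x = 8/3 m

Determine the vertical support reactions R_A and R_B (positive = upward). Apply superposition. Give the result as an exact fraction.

Load 1 — point force P=-18 kN at a=16/3 m (b=L-a=8/3):
  R_A = Pb/L = (-18)·(8/3)/8 = -6 kN
  R_B = Pa/L = (-18)·(16/3)/8 = -12 kN
Load 2 — point force P=14 kN at a=24/5 m (b=L-a=16/5):
  R_A = Pb/L = 14·(16/5)/8 = 28/5 kN
  R_B = Pa/L = 14·(24/5)/8 = 42/5 kN
Load 3 — uniform load w=16 kN/m over full span:
  R_A = wL/2 = 16·8/2 = 64 kN
  R_B = wL/2 = 16·8/2 = 64 kN
Load 4 — applied couple M₀=2 kN·m at a=8/3 m (b=L-a=16/3):
  R_A = M₀/L = 2/8 = 1/4 kN
  R_B = -M₀/L = -2/8 = -1/4 kN
Superposition: R_A = 1277/20 kN, R_B = 1203/20 kN

R_A = 1277/20 kN, R_B = 1203/20 kN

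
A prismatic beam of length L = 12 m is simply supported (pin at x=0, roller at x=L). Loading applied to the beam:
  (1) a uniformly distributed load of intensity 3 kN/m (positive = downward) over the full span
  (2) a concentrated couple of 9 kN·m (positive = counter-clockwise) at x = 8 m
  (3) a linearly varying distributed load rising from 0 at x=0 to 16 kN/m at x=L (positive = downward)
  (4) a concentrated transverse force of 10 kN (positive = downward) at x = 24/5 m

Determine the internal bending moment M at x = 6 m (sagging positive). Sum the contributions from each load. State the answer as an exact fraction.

M(6) = 453/2 kN·m

Load 1 — uniform load w=3 kN/m over full span:
  M_1 = wx(L-x)/2 = 3·6·(12-6)/2 = 54 kN·m
Load 2 — applied couple M₀=9 kN·m at a=8 m (b=L-a=4):
  M_2 = M₀x/L  [x≤a] = 9·6/12 = 9/2 kN·m
Load 3 — triangular load w₀=16 kN/m (0→w₀ over full span):
  M_3 = w₀Lx/6 - w₀x³/(6L) = 16·12·6/6 - 16·6³/(6·12) = 144 kN·m
Load 4 — point force P=10 kN at a=24/5 m (b=L-a=36/5):
  M_4 = Pa(L-x)/L  [x>a] = 10·(24/5)·(12-6)/12 = 24 kN·m
Superposition: M = Σ M_i = 453/2 kN·m ≈ 226.500000 kN·m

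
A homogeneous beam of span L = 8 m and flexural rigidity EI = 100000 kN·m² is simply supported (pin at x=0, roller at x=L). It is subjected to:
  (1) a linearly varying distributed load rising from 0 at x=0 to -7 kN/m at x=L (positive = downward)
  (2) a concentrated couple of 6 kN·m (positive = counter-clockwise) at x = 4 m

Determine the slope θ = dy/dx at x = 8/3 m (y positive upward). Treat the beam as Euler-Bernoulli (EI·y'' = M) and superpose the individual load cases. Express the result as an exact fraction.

Load 1 — triangular load w₀=-7 kN/m (0→w₀ over full span):
  θ_1 = -w₀(7L⁴-30L²x²+15x⁴)/(360LEI) = -(-7)·(7·8⁴-30·8²·(8/3)²+15·(8/3)⁴)/(360·8·100000) = 1456/3796875 rad
Load 2 — applied couple M₀=6 kN·m at a=4 m (b=L-a=4):
  θ_2 = (M₀x²/(2L)+C₁)/EI  [x≤a] with C₁=M₀(3b²-L²)/(6L)=-2 = (6·(8/3)²/(2·8)+(-2))/100000 = 1/150000 rad
Superposition: θ = Σ θ_i = 23701/60750000 rad ≈ 0.000390 rad

θ(8/3) = 23701/60750000 rad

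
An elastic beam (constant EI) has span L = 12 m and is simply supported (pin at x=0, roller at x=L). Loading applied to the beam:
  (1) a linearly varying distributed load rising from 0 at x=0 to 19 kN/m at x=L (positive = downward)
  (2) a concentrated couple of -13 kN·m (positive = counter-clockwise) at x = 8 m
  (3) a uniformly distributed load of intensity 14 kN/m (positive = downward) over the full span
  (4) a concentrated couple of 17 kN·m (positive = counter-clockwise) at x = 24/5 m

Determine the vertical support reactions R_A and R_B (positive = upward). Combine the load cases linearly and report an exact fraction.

Load 1 — triangular load w₀=19 kN/m (0→w₀ over full span):
  R_A = w₀L/6 = 19·12/6 = 38 kN
  R_B = w₀L/3 = 19·12/3 = 76 kN
Load 2 — applied couple M₀=-13 kN·m at a=8 m (b=L-a=4):
  R_A = M₀/L = (-13)/12 = -13/12 kN
  R_B = -M₀/L = -(-13)/12 = 13/12 kN
Load 3 — uniform load w=14 kN/m over full span:
  R_A = wL/2 = 14·12/2 = 84 kN
  R_B = wL/2 = 14·12/2 = 84 kN
Load 4 — applied couple M₀=17 kN·m at a=24/5 m (b=L-a=36/5):
  R_A = M₀/L = 17/12 kN
  R_B = -M₀/L = -17/12 kN
Superposition: R_A = 367/3 kN, R_B = 479/3 kN

R_A = 367/3 kN, R_B = 479/3 kN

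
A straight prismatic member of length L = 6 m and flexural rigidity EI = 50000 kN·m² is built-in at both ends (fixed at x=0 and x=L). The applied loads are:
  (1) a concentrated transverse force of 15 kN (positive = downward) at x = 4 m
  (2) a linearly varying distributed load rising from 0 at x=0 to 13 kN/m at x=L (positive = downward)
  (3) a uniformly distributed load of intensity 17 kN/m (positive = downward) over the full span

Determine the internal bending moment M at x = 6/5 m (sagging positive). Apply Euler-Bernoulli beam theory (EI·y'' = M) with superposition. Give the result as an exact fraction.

M(6/5) = -778/125 kN·m

Load 1 — point force P=15 kN at a=4 m (b=L-a=2):
  M_1 = Pb²(3a+b)x/L³ - Pab²/L²  [x≤a] = 15·2²·(3·4+2)·(6/5)/6³ - 15·4·2²/6² = -2 kN·m
Load 2 — triangular load w₀=13 kN/m (0→w₀ over full span):
  M_2 = 3w₀Lx/20 - w₀L²/30 - w₀x³/(6L) = 3·13·6·(6/5)/20 - 13·6²/30 - 13·(6/5)³/(6·6) = -273/125 kN·m
Load 3 — uniform load w=17 kN/m over full span:
  M_3 = wLx/2 - wL²/12 - wx²/2 = 17·6·(6/5)/2 - 17·6²/12 - 17·(6/5)²/2 = -51/25 kN·m
Superposition: M = Σ M_i = -778/125 kN·m ≈ -6.224000 kN·m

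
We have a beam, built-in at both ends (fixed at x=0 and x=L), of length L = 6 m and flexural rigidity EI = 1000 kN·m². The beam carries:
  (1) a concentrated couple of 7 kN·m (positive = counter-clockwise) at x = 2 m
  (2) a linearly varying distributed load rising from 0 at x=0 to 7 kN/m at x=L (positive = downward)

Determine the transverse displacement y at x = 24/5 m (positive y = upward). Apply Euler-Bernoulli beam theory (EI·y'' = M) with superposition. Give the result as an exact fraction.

y(24/5) = -32711/7812500 m

Load 1 — applied couple M₀=7 kN·m at a=2 m (b=L-a=4):
  y_1 = (R_Ax³/6 - M_Ax²/2 - M₀(x-a)²/2)/EI  [x>a] with R_A=14/9, M_A=0 = ((14/9)·(24/5)³/6 - 0·(24/5)²/2 - 7·((24/5)-2)²/2)/1000 = 77/62500 m
Load 2 — triangular load w₀=7 kN/m (0→w₀ over full span):
  y_2 = -w₀x²(L-x)²(x+2L)/(120LEI) = -7·(24/5)²·(6-(24/5))²·((24/5)+2·6)/(120·6·1000) = -10584/1953125 m
Superposition: y = Σ y_i = -32711/7812500 m ≈ -0.004187 m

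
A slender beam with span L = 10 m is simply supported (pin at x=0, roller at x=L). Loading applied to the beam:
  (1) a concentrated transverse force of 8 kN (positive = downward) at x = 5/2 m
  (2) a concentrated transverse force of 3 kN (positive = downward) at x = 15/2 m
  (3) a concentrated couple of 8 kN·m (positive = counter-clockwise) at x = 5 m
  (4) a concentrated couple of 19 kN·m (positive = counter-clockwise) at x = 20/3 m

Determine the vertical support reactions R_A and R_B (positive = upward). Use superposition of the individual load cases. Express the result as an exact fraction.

R_A = 189/20 kN, R_B = 31/20 kN

Load 1 — point force P=8 kN at a=5/2 m (b=L-a=15/2):
  R_A = Pb/L = 8·(15/2)/10 = 6 kN
  R_B = Pa/L = 8·(5/2)/10 = 2 kN
Load 2 — point force P=3 kN at a=15/2 m (b=L-a=5/2):
  R_A = Pb/L = 3·(5/2)/10 = 3/4 kN
  R_B = Pa/L = 3·(15/2)/10 = 9/4 kN
Load 3 — applied couple M₀=8 kN·m at a=5 m (b=L-a=5):
  R_A = M₀/L = 8/10 = 4/5 kN
  R_B = -M₀/L = -8/10 = -4/5 kN
Load 4 — applied couple M₀=19 kN·m at a=20/3 m (b=L-a=10/3):
  R_A = M₀/L = 19/10 kN
  R_B = -M₀/L = -19/10 kN
Superposition: R_A = 189/20 kN, R_B = 31/20 kN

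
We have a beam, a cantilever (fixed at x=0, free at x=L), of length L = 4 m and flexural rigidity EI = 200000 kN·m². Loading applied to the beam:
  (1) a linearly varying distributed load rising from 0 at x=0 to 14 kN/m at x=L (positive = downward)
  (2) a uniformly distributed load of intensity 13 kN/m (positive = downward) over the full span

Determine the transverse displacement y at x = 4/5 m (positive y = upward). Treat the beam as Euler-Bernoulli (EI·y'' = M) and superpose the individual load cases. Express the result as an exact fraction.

y(4/5) = -74089/292968750 m

Load 1 — triangular load w₀=14 kN/m (0→w₀ over full span):
  y_1 = (w₀Lx³/12-w₀L²x²/6-w₀x⁵/(120L))/EI = (14·4·(4/5)³/12-14·4²·(4/5)²/6-14·(4/5)⁵/(120·4))/200000 = -15757/146484375 m
Load 2 — uniform load w=13 kN/m over full span:
  y_2 = -wx²(x²-4Lx+6L²)/(24EI) = -13·(4/5)²·((4/5)²-4·4·(4/5)+6·4²)/(24·200000) = -1703/11718750 m
Superposition: y = Σ y_i = -74089/292968750 m ≈ -0.000253 m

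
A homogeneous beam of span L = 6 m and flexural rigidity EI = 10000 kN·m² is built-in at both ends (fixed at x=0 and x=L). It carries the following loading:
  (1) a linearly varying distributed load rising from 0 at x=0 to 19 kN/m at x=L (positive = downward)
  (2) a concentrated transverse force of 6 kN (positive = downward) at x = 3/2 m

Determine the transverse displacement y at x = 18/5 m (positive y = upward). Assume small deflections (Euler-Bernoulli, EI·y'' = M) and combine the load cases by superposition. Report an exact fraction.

y(18/5) = -1044711/312500000 m

Load 1 — triangular load w₀=19 kN/m (0→w₀ over full span):
  y_1 = -w₀x²(L-x)²(x+2L)/(120LEI) = -19·(18/5)²·(6-(18/5))²·((18/5)+2·6)/(120·6·10000) = -60021/19531250 m
Load 2 — point force P=6 kN at a=3/2 m (b=L-a=9/2):
  y_2 = -Pa²(L-x)²(3bL-(3b+a)(L-x))/(6L³EI)  [x>a] = -6·(3/2)²·(6-(18/5))²·(3·(9/2)·6-(3·(9/2)+(3/2))·(6-(18/5)))/(6·6³·10000) = -27/100000 m
Superposition: y = Σ y_i = -1044711/312500000 m ≈ -0.003343 m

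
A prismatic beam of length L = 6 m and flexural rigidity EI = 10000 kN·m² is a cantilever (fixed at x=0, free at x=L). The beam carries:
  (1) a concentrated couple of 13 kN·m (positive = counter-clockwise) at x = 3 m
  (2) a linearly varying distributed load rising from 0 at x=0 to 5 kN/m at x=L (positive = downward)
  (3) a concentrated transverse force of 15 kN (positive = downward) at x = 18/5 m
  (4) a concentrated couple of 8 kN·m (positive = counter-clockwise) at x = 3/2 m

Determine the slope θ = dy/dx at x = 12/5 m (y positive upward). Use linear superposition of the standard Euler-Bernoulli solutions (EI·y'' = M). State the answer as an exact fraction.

θ(12/5) = -1134/78125 rad

Load 1 — applied couple M₀=13 kN·m at a=3 m (b=L-a=3):
  θ_1 = M₀x/EI  [x≤a] = 13·(12/5)/10000 = 39/12500 rad
Load 2 — triangular load w₀=5 kN/m (0→w₀ over full span):
  θ_2 = (w₀Lx²/4-w₀L²x/3-w₀x⁴/(24L))/EI = (5·6·(12/5)²/4-5·6²·(12/5)/3-5·(12/5)⁴/(24·6))/10000 = -1593/156250 rad
Load 3 — point force P=15 kN at a=18/5 m (b=L-a=12/5):
  θ_3 = -Px(2a-x)/(2EI)  [x≤a] = -15·(12/5)·(2·(18/5)-(12/5))/(2·10000) = -27/3125 rad
Load 4 — applied couple M₀=8 kN·m at a=3/2 m (b=L-a=9/2):
  θ_4 = M₀a/EI  [x>a] = 8·(3/2)/10000 = 3/2500 rad
Superposition: θ = Σ θ_i = -1134/78125 rad ≈ -0.014515 rad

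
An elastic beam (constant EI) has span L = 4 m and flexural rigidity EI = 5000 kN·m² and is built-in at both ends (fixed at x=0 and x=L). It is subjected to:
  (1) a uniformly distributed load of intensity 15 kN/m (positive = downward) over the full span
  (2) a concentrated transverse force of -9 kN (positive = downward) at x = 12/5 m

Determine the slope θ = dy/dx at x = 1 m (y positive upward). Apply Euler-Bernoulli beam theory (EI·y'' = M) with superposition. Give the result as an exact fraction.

Load 1 — uniform load w=15 kN/m over full span:
  θ_1 = -wx(L-x)(L-2x)/(12EI) = -15·1·(4-1)·(4-2·1)/(12·5000) = -3/2000 rad
Load 2 — point force P=-9 kN at a=12/5 m (b=L-a=8/5):
  θ_2 = -Pb²x(2aL-(3a+b)x)/(2L³EI)  [x≤a] = -(-9)·(8/5)²·1·(2·(12/5)·4-(3·(12/5)+(8/5))·1)/(2·4³·5000) = 117/312500 rad
Superposition: θ = Σ θ_i = -1407/1250000 rad ≈ -0.001126 rad

θ(1) = -1407/1250000 rad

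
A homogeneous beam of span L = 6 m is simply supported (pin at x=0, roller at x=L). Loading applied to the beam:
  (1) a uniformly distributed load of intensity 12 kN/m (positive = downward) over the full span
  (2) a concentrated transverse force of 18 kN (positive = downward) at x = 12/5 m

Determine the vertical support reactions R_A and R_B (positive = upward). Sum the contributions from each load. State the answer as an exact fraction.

R_A = 234/5 kN, R_B = 216/5 kN

Load 1 — uniform load w=12 kN/m over full span:
  R_A = wL/2 = 12·6/2 = 36 kN
  R_B = wL/2 = 12·6/2 = 36 kN
Load 2 — point force P=18 kN at a=12/5 m (b=L-a=18/5):
  R_A = Pb/L = 18·(18/5)/6 = 54/5 kN
  R_B = Pa/L = 18·(12/5)/6 = 36/5 kN
Superposition: R_A = 234/5 kN, R_B = 216/5 kN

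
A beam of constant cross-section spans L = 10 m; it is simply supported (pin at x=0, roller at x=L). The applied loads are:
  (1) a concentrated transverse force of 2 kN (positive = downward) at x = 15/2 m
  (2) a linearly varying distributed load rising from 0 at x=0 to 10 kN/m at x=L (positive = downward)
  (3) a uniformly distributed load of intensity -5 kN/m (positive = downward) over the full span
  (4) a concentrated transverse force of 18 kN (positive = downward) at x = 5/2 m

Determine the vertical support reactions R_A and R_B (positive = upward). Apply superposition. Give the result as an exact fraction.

Load 1 — point force P=2 kN at a=15/2 m (b=L-a=5/2):
  R_A = Pb/L = 2·(5/2)/10 = 1/2 kN
  R_B = Pa/L = 2·(15/2)/10 = 3/2 kN
Load 2 — triangular load w₀=10 kN/m (0→w₀ over full span):
  R_A = w₀L/6 = 10·10/6 = 50/3 kN
  R_B = w₀L/3 = 10·10/3 = 100/3 kN
Load 3 — uniform load w=-5 kN/m over full span:
  R_A = wL/2 = (-5)·10/2 = -25 kN
  R_B = wL/2 = (-5)·10/2 = -25 kN
Load 4 — point force P=18 kN at a=5/2 m (b=L-a=15/2):
  R_A = Pb/L = 18·(15/2)/10 = 27/2 kN
  R_B = Pa/L = 18·(5/2)/10 = 9/2 kN
Superposition: R_A = 17/3 kN, R_B = 43/3 kN

R_A = 17/3 kN, R_B = 43/3 kN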